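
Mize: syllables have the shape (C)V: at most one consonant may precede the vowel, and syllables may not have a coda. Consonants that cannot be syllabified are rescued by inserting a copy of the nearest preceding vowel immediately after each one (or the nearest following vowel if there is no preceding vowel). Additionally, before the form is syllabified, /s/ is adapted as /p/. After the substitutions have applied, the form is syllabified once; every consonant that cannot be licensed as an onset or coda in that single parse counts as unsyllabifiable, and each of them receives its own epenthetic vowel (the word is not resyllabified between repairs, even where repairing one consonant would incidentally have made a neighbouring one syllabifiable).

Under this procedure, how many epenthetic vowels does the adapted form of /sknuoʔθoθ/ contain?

After substitution the input is /pknuoʔθoθ/.
The unsyllabifiable consonants are /p/, /k/, /ʔ/, /θ/; each receives one epenthetic vowel.

4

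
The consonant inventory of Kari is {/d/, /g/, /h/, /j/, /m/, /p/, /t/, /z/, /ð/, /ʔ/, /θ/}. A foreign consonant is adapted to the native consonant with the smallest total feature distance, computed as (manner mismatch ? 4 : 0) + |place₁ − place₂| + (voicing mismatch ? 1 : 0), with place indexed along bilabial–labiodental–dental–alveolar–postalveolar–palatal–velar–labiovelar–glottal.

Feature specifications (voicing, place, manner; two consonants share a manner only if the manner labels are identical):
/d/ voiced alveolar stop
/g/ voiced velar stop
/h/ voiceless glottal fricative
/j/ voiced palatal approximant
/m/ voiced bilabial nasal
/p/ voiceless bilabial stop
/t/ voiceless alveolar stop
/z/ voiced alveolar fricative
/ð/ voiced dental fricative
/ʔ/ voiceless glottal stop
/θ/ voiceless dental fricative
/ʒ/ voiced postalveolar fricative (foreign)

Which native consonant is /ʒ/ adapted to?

z

/z/ is closest: same manner (fricative), place distance 1 (postalveolar→alveolar), same voicing; total 1. Next closest is /ð/ at distance 2.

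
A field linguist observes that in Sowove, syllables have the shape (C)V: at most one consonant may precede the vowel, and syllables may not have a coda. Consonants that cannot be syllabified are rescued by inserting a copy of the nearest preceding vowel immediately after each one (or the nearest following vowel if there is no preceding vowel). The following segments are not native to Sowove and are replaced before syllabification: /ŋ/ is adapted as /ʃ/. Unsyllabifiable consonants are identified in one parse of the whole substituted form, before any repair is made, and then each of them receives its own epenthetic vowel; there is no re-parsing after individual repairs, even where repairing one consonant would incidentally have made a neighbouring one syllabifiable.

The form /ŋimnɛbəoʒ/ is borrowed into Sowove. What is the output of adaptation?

ʃiminɛbəoʒo

Substitution: /ŋ/ → /ʃ/, giving /ʃimnɛbəoʒ/.
Syllabifying with onset maximization leaves /m/, /ʒ/ stranded (no codas are permitted; onsets are limited to one consonant).
Epenthesis after each stranded consonant: /m/ → /mi/, /ʒ/ → /ʒo/.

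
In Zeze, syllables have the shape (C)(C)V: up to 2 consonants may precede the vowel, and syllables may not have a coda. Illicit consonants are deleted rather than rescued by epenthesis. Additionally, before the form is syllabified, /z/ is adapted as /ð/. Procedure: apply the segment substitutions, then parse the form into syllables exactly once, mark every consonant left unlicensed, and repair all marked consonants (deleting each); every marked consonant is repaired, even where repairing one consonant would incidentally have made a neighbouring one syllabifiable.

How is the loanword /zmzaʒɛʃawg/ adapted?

Substitution: /z/ → /ð/, giving /ðmðaʒɛʃawg/.
The consonants /ð/, /w/, /g/ cannot be parsed into a legal (C)(C)V syllable (no codas are permitted; onsets may contain at most 2 consonants).
Each unlicensed consonant is deleted: /ð/, /w/, /g/.

mðaʒɛʃa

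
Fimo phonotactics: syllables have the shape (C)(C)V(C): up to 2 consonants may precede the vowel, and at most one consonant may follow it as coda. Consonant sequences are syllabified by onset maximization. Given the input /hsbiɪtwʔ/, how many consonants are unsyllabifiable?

3

The consonants /h/, /w/, /ʔ/ cannot be parsed into a legal (C)(C)V(C) syllable (at most one coda consonant is licensed; onsets may contain at most 2 consonants).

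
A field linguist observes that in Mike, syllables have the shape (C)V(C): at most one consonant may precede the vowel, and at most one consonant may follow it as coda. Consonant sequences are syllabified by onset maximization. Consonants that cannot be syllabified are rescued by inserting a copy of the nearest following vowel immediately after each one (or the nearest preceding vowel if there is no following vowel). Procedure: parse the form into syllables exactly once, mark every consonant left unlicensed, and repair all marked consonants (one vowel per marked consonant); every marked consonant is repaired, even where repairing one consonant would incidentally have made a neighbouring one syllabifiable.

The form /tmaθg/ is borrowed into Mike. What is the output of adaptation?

tamaθga

Under (C)V(C), the unsyllabifiable consonants are /t/, /g/ (at most one coda consonant is licensed; onsets are limited to one consonant).
Epenthesis after each stranded consonant: /t/ → /ta/, /g/ → /ga/.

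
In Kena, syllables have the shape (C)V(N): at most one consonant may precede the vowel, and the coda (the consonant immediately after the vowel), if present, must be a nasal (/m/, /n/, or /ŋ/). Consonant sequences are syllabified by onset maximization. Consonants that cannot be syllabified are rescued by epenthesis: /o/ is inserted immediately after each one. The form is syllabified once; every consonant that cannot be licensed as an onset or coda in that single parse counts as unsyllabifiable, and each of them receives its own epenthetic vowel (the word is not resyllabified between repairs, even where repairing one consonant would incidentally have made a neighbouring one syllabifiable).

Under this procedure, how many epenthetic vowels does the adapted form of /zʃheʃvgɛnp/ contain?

The unsyllabifiable consonants are /z/, /ʃ/, /ʃ/, /v/, /p/; each receives one epenthetic vowel.

5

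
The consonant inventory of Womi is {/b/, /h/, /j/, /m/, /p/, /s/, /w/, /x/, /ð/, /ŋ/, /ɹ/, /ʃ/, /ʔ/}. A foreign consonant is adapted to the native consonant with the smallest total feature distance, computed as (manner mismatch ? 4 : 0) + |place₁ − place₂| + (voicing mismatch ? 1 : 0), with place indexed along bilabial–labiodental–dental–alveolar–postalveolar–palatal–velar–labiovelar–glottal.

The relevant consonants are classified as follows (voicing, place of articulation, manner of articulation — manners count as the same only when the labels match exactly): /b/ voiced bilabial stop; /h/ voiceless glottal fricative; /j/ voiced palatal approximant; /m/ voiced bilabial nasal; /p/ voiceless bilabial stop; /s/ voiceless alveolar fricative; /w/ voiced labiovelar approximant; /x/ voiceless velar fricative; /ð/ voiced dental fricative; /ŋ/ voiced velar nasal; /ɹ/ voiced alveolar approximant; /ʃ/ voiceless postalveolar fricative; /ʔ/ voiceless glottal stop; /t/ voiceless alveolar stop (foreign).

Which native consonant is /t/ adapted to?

p

/p/ is closest: same manner (stop), place distance 3 (alveolar→bilabial), same voicing; total 3. Next closest is /b/ at distance 4.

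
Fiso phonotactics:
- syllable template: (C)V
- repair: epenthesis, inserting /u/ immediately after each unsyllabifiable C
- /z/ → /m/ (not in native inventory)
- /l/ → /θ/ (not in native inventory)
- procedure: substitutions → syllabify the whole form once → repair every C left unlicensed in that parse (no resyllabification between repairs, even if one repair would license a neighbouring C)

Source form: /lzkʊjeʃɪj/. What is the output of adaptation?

Substitution: /l/ → /θ/, /z/ → /m/, giving /θmkʊjeʃɪj/.
The consonants /θ/, /m/, /j/ cannot be parsed into a legal (C)V syllable (no codas are permitted; onsets are limited to one consonant).
Epenthesis after each stranded consonant: /θ/ → /θu/, /m/ → /mu/, /j/ → /ju/.

θumukʊjeʃɪju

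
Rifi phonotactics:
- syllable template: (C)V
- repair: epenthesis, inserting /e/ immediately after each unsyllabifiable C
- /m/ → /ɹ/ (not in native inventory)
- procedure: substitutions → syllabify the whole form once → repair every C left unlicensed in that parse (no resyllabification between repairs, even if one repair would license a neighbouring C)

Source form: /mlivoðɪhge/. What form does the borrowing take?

Substitution: /m/ → /ɹ/, giving /ɹlivoðɪhge/.
Syllabifying with onset maximization leaves /ɹ/, /h/ stranded (no codas are permitted; onsets are limited to one consonant).
Epenthesis after each stranded consonant: /ɹ/ → /ɹe/, /h/ → /he/.

ɹelivoðɪhege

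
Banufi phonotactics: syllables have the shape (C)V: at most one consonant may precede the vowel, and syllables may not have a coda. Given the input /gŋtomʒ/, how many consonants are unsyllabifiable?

Syllabifying with onset maximization leaves /g/, /ŋ/, /m/, /ʒ/ stranded (no codas are permitted; onsets are limited to one consonant).

4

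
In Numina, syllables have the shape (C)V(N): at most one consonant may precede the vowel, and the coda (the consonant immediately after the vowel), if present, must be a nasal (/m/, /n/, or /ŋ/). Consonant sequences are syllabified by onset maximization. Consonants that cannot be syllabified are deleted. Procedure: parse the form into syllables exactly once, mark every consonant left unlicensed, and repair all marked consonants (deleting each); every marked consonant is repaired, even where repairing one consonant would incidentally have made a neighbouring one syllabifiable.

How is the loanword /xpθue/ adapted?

Under (C)V(N), the unsyllabifiable consonants are /x/, /p/ (only a nasal (/m/, /n/, or /ŋ/) is licensed in coda position; onsets are limited to one consonant).
Deleting the stranded consonants removes /x/, /p/.

θue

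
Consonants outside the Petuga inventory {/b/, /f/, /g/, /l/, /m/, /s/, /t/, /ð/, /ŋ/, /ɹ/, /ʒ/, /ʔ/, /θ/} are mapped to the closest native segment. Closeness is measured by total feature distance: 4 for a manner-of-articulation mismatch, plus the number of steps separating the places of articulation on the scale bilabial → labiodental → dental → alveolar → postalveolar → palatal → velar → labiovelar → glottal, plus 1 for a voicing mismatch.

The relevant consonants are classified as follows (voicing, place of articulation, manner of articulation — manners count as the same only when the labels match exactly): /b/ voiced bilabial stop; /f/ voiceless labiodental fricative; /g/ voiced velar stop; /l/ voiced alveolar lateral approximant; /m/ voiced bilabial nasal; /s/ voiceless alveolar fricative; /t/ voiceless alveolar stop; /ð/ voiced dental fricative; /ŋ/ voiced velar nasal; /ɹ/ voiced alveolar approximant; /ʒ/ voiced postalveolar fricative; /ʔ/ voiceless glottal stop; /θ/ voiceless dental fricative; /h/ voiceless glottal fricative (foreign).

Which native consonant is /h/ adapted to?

ʔ

/ʔ/ is closest: manner differs (fricative→stop, +4), place distance 0 (glottal→glottal), same voicing; total 4. Next closest is /s/ at distance 5.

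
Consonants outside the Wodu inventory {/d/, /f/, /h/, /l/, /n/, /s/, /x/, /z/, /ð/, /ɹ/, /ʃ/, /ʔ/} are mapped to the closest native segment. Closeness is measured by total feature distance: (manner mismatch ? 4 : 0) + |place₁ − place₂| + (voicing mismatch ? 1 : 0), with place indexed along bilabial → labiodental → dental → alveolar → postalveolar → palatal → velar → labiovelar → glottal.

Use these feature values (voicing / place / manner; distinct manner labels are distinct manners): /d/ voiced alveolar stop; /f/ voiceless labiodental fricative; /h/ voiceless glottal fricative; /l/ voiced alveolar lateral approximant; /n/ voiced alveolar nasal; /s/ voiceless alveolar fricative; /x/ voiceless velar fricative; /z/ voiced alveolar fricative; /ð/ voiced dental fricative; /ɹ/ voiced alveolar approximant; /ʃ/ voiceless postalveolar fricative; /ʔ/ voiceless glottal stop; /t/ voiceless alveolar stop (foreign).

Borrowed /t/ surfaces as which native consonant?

/d/ is closest: same manner (stop), place distance 0 (alveolar→alveolar), voicing differs (+1); total 1. Next closest is /s/ at distance 4.

d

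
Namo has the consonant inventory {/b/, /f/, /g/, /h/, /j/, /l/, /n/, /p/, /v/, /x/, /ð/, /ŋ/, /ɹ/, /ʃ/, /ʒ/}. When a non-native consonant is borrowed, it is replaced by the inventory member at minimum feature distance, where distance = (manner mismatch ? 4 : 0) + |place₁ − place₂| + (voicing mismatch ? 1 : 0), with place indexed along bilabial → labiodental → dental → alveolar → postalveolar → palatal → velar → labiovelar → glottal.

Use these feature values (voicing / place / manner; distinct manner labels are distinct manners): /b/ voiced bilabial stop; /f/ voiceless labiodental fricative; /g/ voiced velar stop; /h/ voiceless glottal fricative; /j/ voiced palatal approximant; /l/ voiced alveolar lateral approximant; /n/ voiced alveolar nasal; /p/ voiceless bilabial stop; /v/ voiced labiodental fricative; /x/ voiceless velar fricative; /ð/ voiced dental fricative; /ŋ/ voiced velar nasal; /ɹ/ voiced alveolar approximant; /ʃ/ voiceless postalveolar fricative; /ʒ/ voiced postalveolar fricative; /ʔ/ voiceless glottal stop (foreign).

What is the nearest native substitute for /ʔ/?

/g/ is closest: same manner (stop), place distance 2 (glottal→velar), voicing differs (+1); total 3. Next closest is /h/ at distance 4.

g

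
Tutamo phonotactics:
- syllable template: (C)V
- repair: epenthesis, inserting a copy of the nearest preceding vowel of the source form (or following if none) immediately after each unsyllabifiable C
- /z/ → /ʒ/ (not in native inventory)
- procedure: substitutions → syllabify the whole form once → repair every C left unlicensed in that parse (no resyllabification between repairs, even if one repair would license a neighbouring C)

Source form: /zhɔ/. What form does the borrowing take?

Substitution: /z/ → /ʒ/, giving /ʒhɔ/.
Syllabifying with onset maximization leaves /ʒ/ stranded (no codas are permitted; onsets are limited to one consonant).
Inserting the epenthetic vowel yields /ʒ/ → /ʒɔ/.

ʒɔhɔ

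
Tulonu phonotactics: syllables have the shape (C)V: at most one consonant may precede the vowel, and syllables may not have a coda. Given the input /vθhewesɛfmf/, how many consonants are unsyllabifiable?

Under (C)V, the unsyllabifiable consonants are /v/, /θ/, /f/, /m/, /f/ (no codas are permitted; onsets are limited to one consonant).

5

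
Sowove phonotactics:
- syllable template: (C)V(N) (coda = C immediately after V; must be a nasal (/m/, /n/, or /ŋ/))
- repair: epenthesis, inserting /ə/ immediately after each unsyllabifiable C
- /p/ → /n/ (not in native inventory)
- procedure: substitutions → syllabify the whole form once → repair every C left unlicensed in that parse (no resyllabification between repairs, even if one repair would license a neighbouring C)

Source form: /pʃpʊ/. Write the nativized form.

nəʃənʊ

Substitution: /p/ → /n/, giving /nʃnʊ/.
Under (C)V(N), the unsyllabifiable consonants are /n/, /ʃ/ (only a nasal (/m/, /n/, or /ŋ/) is licensed in coda position; onsets are limited to one consonant).
Inserting the epenthetic vowel yields /n/ → /nə/, /ʃ/ → /ʃə/.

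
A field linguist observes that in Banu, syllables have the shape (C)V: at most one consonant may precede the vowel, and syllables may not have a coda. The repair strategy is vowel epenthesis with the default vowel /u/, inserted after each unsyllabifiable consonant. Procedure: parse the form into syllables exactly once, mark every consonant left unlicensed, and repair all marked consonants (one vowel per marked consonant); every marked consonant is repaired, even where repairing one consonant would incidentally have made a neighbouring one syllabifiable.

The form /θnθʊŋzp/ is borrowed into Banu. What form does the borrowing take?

θunuθʊŋuzupu

The consonants /θ/, /n/, /ŋ/, /z/, /p/ cannot be parsed into a legal (C)V syllable (no codas are permitted; onsets are limited to one consonant).
Each unlicensed consonant becomes the onset of a new syllable: /θ/ → /θu/, /n/ → /nu/, /ŋ/ → /ŋu/, /z/ → /zu/, /p/ → /pu/.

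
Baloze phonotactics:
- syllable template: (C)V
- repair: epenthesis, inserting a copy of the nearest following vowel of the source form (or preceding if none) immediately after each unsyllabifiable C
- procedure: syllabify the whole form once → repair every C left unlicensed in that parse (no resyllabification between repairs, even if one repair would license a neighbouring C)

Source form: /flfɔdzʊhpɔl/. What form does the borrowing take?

fɔlɔfɔdʊzʊhɔpɔlɔ

Under (C)V, the unsyllabifiable consonants are /f/, /l/, /d/, /h/, /l/ (no codas are permitted; onsets are limited to one consonant).
Each unlicensed consonant becomes the onset of a new syllable: /f/ → /fɔ/, /l/ → /lɔ/, /d/ → /dʊ/, /h/ → /hɔ/, /l/ → /lɔ/.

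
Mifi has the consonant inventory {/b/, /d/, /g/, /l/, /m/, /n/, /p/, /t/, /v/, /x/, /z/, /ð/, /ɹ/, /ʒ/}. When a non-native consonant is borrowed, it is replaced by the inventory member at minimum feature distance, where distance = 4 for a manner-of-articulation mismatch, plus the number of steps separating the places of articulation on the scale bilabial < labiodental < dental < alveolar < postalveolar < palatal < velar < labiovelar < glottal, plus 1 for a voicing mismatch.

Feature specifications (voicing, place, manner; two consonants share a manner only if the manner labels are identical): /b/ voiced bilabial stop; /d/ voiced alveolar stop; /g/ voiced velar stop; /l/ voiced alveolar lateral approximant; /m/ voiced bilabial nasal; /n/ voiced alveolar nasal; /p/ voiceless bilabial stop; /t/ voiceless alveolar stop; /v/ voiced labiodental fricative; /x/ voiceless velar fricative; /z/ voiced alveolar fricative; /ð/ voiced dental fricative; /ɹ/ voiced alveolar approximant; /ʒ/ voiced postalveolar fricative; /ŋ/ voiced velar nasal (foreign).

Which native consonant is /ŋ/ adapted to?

n

/n/ is closest: same manner (nasal), place distance 3 (velar→alveolar), same voicing; total 3. Next closest is /g/ at distance 4.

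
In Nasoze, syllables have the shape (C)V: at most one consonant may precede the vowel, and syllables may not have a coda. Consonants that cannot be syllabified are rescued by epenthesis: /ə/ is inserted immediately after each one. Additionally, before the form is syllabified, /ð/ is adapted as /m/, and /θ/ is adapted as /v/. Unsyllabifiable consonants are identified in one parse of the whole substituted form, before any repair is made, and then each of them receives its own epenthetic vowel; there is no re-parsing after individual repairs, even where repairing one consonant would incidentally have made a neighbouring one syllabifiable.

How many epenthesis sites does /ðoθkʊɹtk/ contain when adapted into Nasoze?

4

After substitution the input is /movkʊɹtk/.
The unsyllabifiable consonants are /v/, /ɹ/, /t/, /k/; each receives one epenthetic vowel.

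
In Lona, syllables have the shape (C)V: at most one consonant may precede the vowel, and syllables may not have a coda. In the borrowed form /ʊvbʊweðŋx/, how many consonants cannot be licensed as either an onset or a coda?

4

The consonants /v/, /ð/, /ŋ/, /x/ cannot be parsed into a legal (C)V syllable (no codas are permitted; onsets are limited to one consonant).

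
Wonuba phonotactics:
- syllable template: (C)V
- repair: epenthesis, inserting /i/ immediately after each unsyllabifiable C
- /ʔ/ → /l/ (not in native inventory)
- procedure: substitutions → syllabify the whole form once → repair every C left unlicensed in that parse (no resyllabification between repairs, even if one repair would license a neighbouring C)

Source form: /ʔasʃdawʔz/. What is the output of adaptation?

Substitution: /ʔ/ → /l/, giving /lasʃdawlz/.
Syllabifying with onset maximization leaves /s/, /ʃ/, /w/, /l/, /z/ stranded (no codas are permitted; onsets are limited to one consonant).
Epenthesis after each stranded consonant: /s/ → /si/, /ʃ/ → /ʃi/, /w/ → /wi/, /l/ → /li/, /z/ → /zi/.

lasiʃidawilizi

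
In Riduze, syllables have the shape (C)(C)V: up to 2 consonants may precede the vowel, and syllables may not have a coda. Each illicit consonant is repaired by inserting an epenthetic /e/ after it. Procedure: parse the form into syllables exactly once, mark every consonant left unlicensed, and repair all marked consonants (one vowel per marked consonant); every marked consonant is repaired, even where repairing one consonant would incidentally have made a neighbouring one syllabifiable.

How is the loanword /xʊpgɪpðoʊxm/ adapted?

xʊpgɪpðoʊxeme

Syllabifying with onset maximization leaves /x/, /m/ stranded (no codas are permitted; onsets may contain at most 2 consonants).
Epenthesis after each stranded consonant: /x/ → /xe/, /m/ → /me/.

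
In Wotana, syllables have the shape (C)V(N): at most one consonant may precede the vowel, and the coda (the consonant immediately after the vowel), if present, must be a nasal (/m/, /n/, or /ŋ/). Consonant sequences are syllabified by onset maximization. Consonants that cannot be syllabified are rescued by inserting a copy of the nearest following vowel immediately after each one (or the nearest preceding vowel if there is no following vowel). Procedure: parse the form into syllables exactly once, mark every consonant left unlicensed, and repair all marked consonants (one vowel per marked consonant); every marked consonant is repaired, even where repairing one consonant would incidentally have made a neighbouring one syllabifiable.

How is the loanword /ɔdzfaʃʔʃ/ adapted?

ɔdazafaʃaʔaʃa

Under (C)V(N), the unsyllabifiable consonants are /d/, /z/, /ʃ/, /ʔ/, /ʃ/ (only a nasal (/m/, /n/, or /ŋ/) is licensed in coda position; onsets are limited to one consonant).
Inserting the epenthetic vowel yields /d/ → /da/, /z/ → /za/, /ʃ/ → /ʃa/, /ʔ/ → /ʔa/, /ʃ/ → /ʃa/.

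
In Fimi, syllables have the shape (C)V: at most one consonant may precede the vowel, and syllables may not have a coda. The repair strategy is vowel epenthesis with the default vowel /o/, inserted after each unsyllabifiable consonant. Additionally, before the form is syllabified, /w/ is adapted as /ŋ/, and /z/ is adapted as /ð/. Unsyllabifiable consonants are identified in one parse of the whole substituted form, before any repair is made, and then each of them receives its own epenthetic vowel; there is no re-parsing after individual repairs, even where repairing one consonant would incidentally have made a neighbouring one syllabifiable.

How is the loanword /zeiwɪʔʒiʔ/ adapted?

Substitution: /z/ → /ð/, /w/ → /ŋ/, giving /ðeiŋɪʔʒiʔ/.
Syllabifying with onset maximization leaves /ʔ/, /ʔ/ stranded (no codas are permitted; onsets are limited to one consonant).
Each unlicensed consonant becomes the onset of a new syllable: /ʔ/ → /ʔo/, /ʔ/ → /ʔo/.

ðeiŋɪʔoʒiʔo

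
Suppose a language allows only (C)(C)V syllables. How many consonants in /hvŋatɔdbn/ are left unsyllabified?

Syllabifying with onset maximization leaves /h/, /d/, /b/, /n/ stranded (no codas are permitted; onsets may contain at most 2 consonants).

4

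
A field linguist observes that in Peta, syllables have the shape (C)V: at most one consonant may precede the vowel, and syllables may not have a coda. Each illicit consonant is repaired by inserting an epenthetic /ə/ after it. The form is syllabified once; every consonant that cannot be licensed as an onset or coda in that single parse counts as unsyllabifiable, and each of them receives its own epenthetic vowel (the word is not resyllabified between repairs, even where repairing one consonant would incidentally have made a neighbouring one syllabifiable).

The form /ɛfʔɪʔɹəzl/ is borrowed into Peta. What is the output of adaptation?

Under (C)V, the unsyllabifiable consonants are /f/, /ʔ/, /z/, /l/ (no codas are permitted; onsets are limited to one consonant).
Inserting the epenthetic vowel yields /f/ → /fə/, /ʔ/ → /ʔə/, /z/ → /zə/, /l/ → /lə/.

ɛfəʔɪʔəɹəzələ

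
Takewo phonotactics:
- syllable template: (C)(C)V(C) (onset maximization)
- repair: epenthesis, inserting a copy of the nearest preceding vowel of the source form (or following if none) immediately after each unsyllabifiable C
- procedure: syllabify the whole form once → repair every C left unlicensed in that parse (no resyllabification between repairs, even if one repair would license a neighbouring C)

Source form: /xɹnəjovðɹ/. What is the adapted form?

The consonants /x/, /ð/, /ɹ/ cannot be parsed into a legal (C)(C)V(C) syllable (at most one coda consonant is licensed; onsets may contain at most 2 consonants).
Inserting the epenthetic vowel yields /x/ → /xə/, /ð/ → /ðo/, /ɹ/ → /ɹo/.

xəɹnəjovðoɹo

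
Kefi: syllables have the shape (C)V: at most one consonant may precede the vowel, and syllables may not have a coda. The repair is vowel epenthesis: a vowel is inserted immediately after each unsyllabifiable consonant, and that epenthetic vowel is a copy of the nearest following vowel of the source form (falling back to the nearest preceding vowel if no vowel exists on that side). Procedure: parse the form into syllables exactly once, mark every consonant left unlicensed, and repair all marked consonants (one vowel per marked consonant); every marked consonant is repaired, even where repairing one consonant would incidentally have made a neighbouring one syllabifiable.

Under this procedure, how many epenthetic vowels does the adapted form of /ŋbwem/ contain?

The unsyllabifiable consonants are /ŋ/, /b/, /m/; each receives one epenthetic vowel.

3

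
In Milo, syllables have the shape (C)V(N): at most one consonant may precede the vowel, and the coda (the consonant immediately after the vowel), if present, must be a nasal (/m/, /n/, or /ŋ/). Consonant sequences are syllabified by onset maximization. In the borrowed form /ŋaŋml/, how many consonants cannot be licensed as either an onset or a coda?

Under (C)V(N), the unsyllabifiable consonants are /m/, /l/ (only a nasal (/m/, /n/, or /ŋ/) is licensed in coda position; onsets are limited to one consonant).

2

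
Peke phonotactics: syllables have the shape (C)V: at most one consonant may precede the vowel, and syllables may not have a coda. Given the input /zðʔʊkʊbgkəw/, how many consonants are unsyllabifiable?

Under (C)V, the unsyllabifiable consonants are /z/, /ð/, /b/, /g/, /w/ (no codas are permitted; onsets are limited to one consonant).

5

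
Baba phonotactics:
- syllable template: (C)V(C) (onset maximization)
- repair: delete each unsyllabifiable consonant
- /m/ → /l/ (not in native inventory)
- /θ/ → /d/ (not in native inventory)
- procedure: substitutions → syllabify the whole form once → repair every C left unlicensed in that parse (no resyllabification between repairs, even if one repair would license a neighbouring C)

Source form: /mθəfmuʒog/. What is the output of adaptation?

dəfluʒog

Substitution: /m/ → /l/, /θ/ → /d/, giving /ldəfluʒog/.
Syllabifying with onset maximization leaves /l/ stranded (at most one coda consonant is licensed; onsets are limited to one consonant).
Each unlicensed consonant is deleted: /l/.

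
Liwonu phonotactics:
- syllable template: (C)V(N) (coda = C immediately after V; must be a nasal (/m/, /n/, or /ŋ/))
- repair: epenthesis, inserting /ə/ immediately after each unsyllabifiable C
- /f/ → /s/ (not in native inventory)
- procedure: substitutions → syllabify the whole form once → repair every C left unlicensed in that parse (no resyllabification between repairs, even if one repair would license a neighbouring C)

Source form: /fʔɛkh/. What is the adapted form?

Substitution: /f/ → /s/, giving /sʔɛkh/.
Syllabifying with onset maximization leaves /s/, /k/, /h/ stranded (only a nasal (/m/, /n/, or /ŋ/) is licensed in coda position; onsets are limited to one consonant).
Inserting the epenthetic vowel yields /s/ → /sə/, /k/ → /kə/, /h/ → /hə/.

səʔɛkəhə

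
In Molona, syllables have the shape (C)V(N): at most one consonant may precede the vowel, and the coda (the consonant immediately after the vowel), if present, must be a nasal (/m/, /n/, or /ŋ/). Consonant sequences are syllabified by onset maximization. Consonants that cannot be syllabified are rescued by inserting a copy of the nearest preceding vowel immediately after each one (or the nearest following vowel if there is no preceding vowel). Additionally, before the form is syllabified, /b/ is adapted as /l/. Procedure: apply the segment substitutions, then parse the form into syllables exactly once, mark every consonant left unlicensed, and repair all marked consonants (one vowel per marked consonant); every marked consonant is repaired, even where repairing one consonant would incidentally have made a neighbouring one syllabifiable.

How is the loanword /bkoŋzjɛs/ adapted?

Substitution: /b/ → /l/, giving /lkoŋzjɛs/.
Under (C)V(N), the unsyllabifiable consonants are /l/, /z/, /s/ (only a nasal (/m/, /n/, or /ŋ/) is licensed in coda position; onsets are limited to one consonant).
Each unlicensed consonant becomes the onset of a new syllable: /l/ → /lo/, /z/ → /zo/, /s/ → /sɛ/.

lokoŋzojɛsɛ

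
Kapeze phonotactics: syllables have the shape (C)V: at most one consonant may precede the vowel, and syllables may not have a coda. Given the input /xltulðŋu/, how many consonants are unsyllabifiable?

The consonants /x/, /l/, /l/, /ð/ cannot be parsed into a legal (C)V syllable (no codas are permitted; onsets are limited to one consonant).

4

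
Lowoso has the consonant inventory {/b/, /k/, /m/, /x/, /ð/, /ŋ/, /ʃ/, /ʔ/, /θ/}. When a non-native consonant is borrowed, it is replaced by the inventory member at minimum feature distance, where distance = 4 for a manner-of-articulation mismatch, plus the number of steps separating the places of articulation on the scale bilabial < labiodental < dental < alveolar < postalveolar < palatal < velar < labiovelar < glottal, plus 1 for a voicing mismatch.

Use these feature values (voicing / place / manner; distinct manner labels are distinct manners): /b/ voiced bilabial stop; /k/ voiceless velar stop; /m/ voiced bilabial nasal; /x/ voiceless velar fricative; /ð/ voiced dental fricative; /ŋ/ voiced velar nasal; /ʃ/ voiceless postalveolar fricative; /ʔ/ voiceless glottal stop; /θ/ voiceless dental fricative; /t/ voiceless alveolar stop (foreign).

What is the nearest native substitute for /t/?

k

/k/ is closest: same manner (stop), place distance 3 (alveolar→velar), same voicing; total 3. Next closest is /b/ at distance 4.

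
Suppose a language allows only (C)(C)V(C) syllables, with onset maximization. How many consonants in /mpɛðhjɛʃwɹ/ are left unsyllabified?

The consonants /w/, /ɹ/ cannot be parsed into a legal (C)(C)V(C) syllable (at most one coda consonant is licensed; onsets may contain at most 2 consonants).

2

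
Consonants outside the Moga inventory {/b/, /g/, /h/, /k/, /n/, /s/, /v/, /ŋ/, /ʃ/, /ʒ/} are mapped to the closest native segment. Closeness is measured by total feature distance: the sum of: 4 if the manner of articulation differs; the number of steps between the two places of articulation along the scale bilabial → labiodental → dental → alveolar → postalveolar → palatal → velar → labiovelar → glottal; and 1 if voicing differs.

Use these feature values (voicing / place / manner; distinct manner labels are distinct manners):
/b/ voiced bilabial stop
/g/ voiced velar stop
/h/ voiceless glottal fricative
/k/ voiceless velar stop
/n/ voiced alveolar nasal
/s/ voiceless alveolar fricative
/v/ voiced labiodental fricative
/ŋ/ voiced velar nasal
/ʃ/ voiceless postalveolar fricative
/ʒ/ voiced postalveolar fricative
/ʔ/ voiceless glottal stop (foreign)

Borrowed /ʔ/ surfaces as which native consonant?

k

/k/ is closest: same manner (stop), place distance 2 (glottal→velar), same voicing; total 2. Next closest is /g/ at distance 3.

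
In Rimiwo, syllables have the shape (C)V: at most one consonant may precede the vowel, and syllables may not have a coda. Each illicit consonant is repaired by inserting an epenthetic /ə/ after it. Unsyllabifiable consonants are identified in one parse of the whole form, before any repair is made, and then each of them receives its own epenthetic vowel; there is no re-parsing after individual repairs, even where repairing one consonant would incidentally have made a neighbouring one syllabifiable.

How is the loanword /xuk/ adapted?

xukə

The consonants /k/ cannot be parsed into a legal (C)V syllable (no codas are permitted; onsets are limited to one consonant).
Each unlicensed consonant becomes the onset of a new syllable: /k/ → /kə/.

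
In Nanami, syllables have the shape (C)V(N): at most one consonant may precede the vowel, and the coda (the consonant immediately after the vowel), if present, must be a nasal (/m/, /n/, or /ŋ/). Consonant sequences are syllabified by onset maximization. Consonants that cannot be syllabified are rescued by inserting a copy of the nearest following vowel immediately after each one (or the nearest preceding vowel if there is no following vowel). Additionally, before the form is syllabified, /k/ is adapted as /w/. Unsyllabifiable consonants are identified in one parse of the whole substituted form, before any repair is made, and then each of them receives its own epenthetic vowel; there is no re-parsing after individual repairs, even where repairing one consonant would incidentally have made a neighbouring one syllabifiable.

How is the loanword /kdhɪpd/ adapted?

wɪdɪhɪpɪdɪ

Substitution: /k/ → /w/, giving /wdhɪpd/.
Syllabifying with onset maximization leaves /w/, /d/, /p/, /d/ stranded (only a nasal (/m/, /n/, or /ŋ/) is licensed in coda position; onsets are limited to one consonant).
Epenthesis after each stranded consonant: /w/ → /wɪ/, /d/ → /dɪ/, /p/ → /pɪ/, /d/ → /dɪ/.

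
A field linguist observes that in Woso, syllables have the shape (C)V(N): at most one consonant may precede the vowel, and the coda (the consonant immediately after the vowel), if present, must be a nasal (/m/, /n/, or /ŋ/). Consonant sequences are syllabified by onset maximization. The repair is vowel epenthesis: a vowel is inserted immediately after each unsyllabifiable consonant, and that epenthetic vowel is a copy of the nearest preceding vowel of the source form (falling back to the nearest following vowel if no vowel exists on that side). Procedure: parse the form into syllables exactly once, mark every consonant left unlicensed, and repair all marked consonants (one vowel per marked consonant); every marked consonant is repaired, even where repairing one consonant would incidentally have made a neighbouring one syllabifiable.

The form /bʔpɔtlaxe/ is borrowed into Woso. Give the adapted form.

The consonants /b/, /ʔ/, /t/ cannot be parsed into a legal (C)V(N) syllable (only a nasal (/m/, /n/, or /ŋ/) is licensed in coda position; onsets are limited to one consonant).
Inserting the epenthetic vowel yields /b/ → /bɔ/, /ʔ/ → /ʔɔ/, /t/ → /tɔ/.

bɔʔɔpɔtɔlaxe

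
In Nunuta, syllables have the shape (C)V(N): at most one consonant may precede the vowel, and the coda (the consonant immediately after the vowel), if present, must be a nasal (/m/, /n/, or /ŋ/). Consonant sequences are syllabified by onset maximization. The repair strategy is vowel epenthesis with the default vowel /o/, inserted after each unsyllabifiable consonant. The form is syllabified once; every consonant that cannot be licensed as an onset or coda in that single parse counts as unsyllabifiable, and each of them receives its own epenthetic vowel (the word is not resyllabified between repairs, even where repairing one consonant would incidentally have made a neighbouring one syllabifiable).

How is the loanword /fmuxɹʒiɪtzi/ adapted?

The consonants /f/, /x/, /ɹ/, /t/ cannot be parsed into a legal (C)V(N) syllable (only a nasal (/m/, /n/, or /ŋ/) is licensed in coda position; onsets are limited to one consonant).
Epenthesis after each stranded consonant: /f/ → /fo/, /x/ → /xo/, /ɹ/ → /ɹo/, /t/ → /to/.

fomuxoɹoʒiɪtozi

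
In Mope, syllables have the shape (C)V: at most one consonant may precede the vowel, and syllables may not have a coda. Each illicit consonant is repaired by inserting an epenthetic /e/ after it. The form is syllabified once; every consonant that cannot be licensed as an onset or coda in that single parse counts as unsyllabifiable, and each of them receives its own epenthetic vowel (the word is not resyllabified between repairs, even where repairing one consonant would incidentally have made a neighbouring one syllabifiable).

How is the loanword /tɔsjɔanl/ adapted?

tɔsejɔanele

Under (C)V, the unsyllabifiable consonants are /s/, /n/, /l/ (no codas are permitted; onsets are limited to one consonant).
Epenthesis after each stranded consonant: /s/ → /se/, /n/ → /ne/, /l/ → /le/.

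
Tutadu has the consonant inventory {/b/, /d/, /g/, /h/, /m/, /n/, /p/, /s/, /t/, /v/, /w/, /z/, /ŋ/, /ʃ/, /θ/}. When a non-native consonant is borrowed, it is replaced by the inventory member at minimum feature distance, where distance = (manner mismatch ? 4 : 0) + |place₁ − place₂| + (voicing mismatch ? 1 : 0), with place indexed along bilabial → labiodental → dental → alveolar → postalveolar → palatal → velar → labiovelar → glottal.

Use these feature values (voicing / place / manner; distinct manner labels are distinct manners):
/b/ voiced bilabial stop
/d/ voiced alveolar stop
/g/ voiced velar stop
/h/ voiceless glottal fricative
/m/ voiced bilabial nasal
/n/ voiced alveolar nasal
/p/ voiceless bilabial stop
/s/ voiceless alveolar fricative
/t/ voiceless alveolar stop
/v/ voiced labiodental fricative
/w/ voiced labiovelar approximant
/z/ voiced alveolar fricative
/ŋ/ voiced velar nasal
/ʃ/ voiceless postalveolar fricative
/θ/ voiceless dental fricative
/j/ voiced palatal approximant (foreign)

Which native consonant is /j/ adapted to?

/w/ is closest: same manner (approximant), place distance 2 (palatal→labiovelar), same voicing; total 2. Next closest is /g/ at distance 5.

w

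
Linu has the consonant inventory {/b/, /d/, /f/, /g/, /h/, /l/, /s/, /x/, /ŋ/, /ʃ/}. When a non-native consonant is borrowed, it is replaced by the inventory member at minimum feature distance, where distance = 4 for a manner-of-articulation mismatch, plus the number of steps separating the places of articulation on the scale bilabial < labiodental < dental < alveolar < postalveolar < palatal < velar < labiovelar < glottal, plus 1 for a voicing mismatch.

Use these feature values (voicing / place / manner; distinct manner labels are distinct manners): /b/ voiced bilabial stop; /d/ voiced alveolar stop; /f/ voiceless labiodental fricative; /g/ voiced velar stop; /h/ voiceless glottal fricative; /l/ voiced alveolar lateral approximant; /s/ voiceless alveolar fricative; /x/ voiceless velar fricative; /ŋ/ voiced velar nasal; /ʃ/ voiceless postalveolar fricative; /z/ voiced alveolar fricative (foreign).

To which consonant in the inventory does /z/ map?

s

/s/ is closest: same manner (fricative), place distance 0 (alveolar→alveolar), voicing differs (+1); total 1. Next closest is /ʃ/ at distance 2.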